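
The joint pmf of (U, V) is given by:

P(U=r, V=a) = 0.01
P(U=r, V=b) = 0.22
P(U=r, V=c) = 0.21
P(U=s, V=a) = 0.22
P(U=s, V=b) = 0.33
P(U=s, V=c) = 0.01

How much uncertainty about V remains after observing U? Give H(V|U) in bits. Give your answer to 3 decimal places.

Chain rule: H(V|U) = H(U,V) − H(U).
Marginals: p(U) = (0.4400, 0.5600), p(V) = (0.2300, 0.5500, 0.2200).
H(U,V) = 2.0947 bits; H(U) = 0.9896 bits.
H(V|U) = 2.0947 − 0.9896 = 1.105 bits.

1.105 bits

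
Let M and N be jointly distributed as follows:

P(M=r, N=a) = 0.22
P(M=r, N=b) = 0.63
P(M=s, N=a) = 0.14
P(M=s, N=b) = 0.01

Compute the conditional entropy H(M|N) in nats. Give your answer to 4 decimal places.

0.2921 nats

Marginals: p(M) = (0.8500, 0.1500), p(N) = (0.3600, 0.6400).
H(M|N) = Σ p(N) · H(M|N=·).
  N=a: p=0.3600, H(M|N=a) = 0.6682
  N=b: p=0.6400, H(M|N=b) = 0.0805
Weighted sum = 0.2921 nats.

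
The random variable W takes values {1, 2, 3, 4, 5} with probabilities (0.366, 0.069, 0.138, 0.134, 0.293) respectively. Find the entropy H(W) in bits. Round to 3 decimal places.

H(W) = −Σ p·log₂ p.
  −(0.366)·log₂(0.366) = 0.5307
  −(0.069)·log₂(0.069) = 0.2662
  −(0.138)·log₂(0.138) = 0.3943
  −(0.134)·log₂(0.134) = 0.3886
  −(0.293)·log₂(0.293) = 0.5189
Sum: 0.5307 + 0.2662 + 0.3943 + 0.3886 + 0.5189 = 2.099 bits.

2.099 bits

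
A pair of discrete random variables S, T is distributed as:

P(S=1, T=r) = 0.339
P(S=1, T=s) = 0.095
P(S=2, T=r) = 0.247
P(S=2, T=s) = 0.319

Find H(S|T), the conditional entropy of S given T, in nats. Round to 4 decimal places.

0.6219 nats

Marginals: p(S) = (0.4340, 0.5660), p(T) = (0.5860, 0.4140).
H(S|T) = Σ p(T) · H(S|T=·).
  T=r: p=0.5860, H(S|T=r) = 0.6808
  T=s: p=0.4140, H(S|T=s) = 0.5386
Weighted sum = 0.6219 nats.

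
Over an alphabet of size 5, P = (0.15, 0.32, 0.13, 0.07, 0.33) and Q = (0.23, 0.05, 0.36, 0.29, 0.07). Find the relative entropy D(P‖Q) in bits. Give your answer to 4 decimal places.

D(P‖Q) = Σ p·log₂(p/q).
  0.15·log₂(0.15/0.23) = -0.09250
  0.32·log₂(0.32/0.05) = 0.85698
  0.13·log₂(0.13/0.36) = -0.19103
  0.07·log₂(0.07/0.29) = -0.14354
  0.33·log₂(0.33/0.07) = 0.73822
D(P‖Q) = 1.1681 bits.

1.1681 bits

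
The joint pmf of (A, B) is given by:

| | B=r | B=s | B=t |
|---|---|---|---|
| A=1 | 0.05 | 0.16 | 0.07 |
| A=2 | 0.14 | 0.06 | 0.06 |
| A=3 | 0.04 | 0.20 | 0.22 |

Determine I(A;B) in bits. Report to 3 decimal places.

0.156 bits

Marginals: p(A) = (0.2800, 0.2600, 0.4600), p(B) = (0.2300, 0.4200, 0.3500).
I(A;B) = Σ p(x,y)·log₂[p(x,y)/(p(x)p(y))].
  (1,r): 0.05·log₂(0.7764) = -0.0183
  (1,s): 0.16·log₂(1.3605) = 0.0711
  (1,t): 0.07·log₂(0.7143) = -0.0340
  (2,r): 0.14·log₂(2.3411) = 0.1718
  (2,s): 0.06·log₂(0.5495) = -0.0518
  (2,t): 0.06·log₂(0.6593) = -0.0361
  (3,r): 0.04·log₂(0.3781) = -0.0561
  (3,s): 0.20·log₂(1.0352) = 0.0100
  (3,t): 0.22·log₂(1.3665) = 0.0991
Sum = 0.156 bits.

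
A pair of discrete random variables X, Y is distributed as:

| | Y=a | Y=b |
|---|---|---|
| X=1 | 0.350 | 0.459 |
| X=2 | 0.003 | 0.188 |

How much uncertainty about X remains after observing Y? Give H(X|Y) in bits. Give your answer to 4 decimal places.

0.5875 bits

Marginals: p(X) = (0.8090, 0.1910), p(Y) = (0.3530, 0.6470).
H(X|Y) = Σ p(Y) · H(X|Y=·).
  Y=a: p=0.3530, H(X|Y=a) = 0.0707
  Y=b: p=0.6470, H(X|Y=b) = 0.8695
Weighted sum = 0.5875 bits.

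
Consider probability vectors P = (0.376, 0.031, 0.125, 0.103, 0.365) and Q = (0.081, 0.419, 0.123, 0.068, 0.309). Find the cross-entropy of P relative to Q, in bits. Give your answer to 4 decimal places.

H(P,Q) = −Σ p·log₂ q.
  −0.376·log₂(0.081) = 1.36335
  −0.031·log₂(0.419) = 0.03890
  −0.125·log₂(0.123) = 0.37791
  −0.103·log₂(0.068) = 0.39947
  −0.365·log₂(0.309) = 0.61843
H(P,Q) = 2.7981 bits.

2.7981 bits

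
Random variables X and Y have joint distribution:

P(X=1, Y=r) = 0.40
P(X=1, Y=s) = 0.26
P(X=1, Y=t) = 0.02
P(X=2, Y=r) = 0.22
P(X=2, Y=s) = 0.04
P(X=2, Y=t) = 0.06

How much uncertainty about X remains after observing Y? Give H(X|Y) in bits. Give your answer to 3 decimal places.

Marginals: p(X) = (0.6800, 0.3200), p(Y) = (0.6200, 0.3000, 0.0800).
H(X|Y) = Σ p(Y) · H(X|Y=·).
  Y=r: p=0.6200, H(X|Y=r) = 0.9383
  Y=s: p=0.3000, H(X|Y=s) = 0.5665
  Y=t: p=0.0800, H(X|Y=t) = 0.8113
Weighted sum = 0.817 bits.

0.817 bits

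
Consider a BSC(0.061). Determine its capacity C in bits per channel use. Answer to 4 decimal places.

Binary symmetric channel: C = 1 − h₂(ε) where h₂ is the binary entropy function.
h₂(0.061) = −0.061·log₂0.061 − 0.939·log₂0.939 = 0.3314.
C = 1 − 0.3314 = 0.6686 bits per channel use.

0.6686 bits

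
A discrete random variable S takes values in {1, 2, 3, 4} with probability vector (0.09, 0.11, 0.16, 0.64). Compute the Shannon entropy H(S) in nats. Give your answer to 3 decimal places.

H(S) = −Σ p·ln p.
  −(0.09)·ln(0.09) = 0.2167
  −(0.11)·ln(0.11) = 0.2428
  −(0.16)·ln(0.16) = 0.2932
  −(0.64)·ln(0.64) = 0.2856
Sum: 0.2167 + 0.2428 + 0.2932 + 0.2856 = 1.038 nats.

1.038 nats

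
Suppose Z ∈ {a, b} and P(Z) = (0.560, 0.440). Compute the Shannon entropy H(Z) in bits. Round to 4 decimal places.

0.9896 bits

H(Z) = −Σ p·log₂ p.
  −(0.560)·log₂(0.560) = 0.46844
  −(0.440)·log₂(0.440) = 0.52115
Sum: 0.46844 + 0.52115 = 0.9896 bits.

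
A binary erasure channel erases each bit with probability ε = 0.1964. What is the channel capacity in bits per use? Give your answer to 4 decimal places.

0.8036 bits

Binary erasure channel: capacity C = 1 − ε.
C = 1 − 0.1964 = 0.8036 bits per channel use.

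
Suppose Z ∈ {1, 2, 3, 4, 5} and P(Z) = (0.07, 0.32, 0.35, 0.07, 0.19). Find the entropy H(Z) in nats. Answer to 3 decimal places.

1.420 nats

H(Z) = −Σ p·ln p.
  −(0.07)·ln(0.07) = 0.1861
  −(0.32)·ln(0.32) = 0.3646
  −(0.35)·ln(0.35) = 0.3674
  −(0.07)·ln(0.07) = 0.1861
  −(0.19)·ln(0.19) = 0.3155
Sum: 0.1861 + 0.3646 + 0.3674 + 0.1861 + 0.3155 = 1.420 nats.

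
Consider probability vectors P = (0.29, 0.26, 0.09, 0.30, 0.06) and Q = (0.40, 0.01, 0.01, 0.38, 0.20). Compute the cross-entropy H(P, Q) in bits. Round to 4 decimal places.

3.2668 bits

H(P,Q) = −Σ p·log₂ q.
  −0.29·log₂(0.40) = 0.38336
  −0.26·log₂(0.01) = 1.72740
  −0.09·log₂(0.01) = 0.59795
  −0.30·log₂(0.38) = 0.41878
  −0.06·log₂(0.20) = 0.13932
H(P,Q) = 3.2668 bits.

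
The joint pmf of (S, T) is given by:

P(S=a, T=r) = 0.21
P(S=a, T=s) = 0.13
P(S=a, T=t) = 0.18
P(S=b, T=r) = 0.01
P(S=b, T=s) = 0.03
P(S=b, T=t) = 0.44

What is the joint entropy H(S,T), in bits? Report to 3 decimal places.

H(S,T) = −Σ p(x,y)·log₂ p(x,y) over all 6 cells.
  cell (a,r): −0.21·log₂0.21 = 0.4728
  cell (a,s): −0.13·log₂0.13 = 0.3826
  cell (a,t): −0.18·log₂0.18 = 0.4453
  cell (b,r): −0.01·log₂0.01 = 0.0664
  cell (b,s): −0.03·log₂0.03 = 0.1518
  cell (b,t): −0.44·log₂0.44 = 0.5211
Sum = 2.040 bits.

2.040 bits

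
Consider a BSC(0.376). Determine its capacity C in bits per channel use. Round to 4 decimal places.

Binary symmetric channel: C = 1 − h₂(ε) where h₂ is the binary entropy function.
h₂(0.376) = −0.376·log₂0.376 − 0.624·log₂0.624 = 0.9552.
C = 1 − 0.9552 = 0.0448 bits per channel use.

0.0448 bits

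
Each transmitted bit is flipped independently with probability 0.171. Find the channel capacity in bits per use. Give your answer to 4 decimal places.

0.3400 bits

Binary symmetric channel: C = 1 − h₂(ε) where h₂ is the binary entropy function.
h₂(0.171) = −0.171·log₂0.171 − 0.829·log₂0.829 = 0.6600.
C = 1 − 0.6600 = 0.3400 bits per channel use.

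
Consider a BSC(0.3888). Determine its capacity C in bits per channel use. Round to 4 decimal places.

Binary symmetric channel: C = 1 − h₂(ε) where h₂ is the binary entropy function.
h₂(0.3888) = −0.3888·log₂0.3888 − 0.6112·log₂0.6112 = 0.9640.
C = 1 − 0.9640 = 0.0360 bits per channel use.

0.0360 bits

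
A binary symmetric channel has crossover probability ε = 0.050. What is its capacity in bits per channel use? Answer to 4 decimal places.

Binary symmetric channel: C = 1 − h₂(ε) where h₂ is the binary entropy function.
h₂(0.050) = −0.050·log₂0.050 − 0.950·log₂0.950 = 0.2864.
C = 1 − 0.2864 = 0.7136 bits per channel use.

0.7136 bits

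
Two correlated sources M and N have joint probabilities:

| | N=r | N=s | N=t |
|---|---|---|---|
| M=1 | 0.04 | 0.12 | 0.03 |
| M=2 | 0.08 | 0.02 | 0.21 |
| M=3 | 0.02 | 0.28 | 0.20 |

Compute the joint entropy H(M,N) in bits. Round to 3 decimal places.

2.673 bits

H(M,N) = −Σ p(x,y)·log₂ p(x,y) over all 9 cells.
  cell (1,r): −0.04·log₂0.04 = 0.1858
  cell (1,s): −0.12·log₂0.12 = 0.3671
  cell (1,t): −0.03·log₂0.03 = 0.1518
  cell (2,r): −0.08·log₂0.08 = 0.2915
  cell (2,s): −0.02·log₂0.02 = 0.1129
  cell (2,t): −0.21·log₂0.21 = 0.4728
  cell (3,r): −0.02·log₂0.02 = 0.1129
  cell (3,s): −0.28·log₂0.28 = 0.5142
  cell (3,t): −0.20·log₂0.20 = 0.4644
Sum = 2.673 bits.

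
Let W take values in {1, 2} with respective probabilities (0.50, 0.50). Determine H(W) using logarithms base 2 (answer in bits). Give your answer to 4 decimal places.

1.0000 bits

H(W) = −Σ p·log₂ p.
  −(0.50)·log₂(0.50) = 0.50000
  −(0.50)·log₂(0.50) = 0.50000
Sum: 0.50000 + 0.50000 = 1.0000 bits.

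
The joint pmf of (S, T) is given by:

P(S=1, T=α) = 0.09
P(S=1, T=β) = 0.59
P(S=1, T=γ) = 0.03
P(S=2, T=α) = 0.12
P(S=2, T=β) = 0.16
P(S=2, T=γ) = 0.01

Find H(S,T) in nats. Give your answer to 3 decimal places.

1.227 nats

H(S,T) = −Σ p(x,y)·ln p(x,y) over all 6 cells.
  cell (1,α): −0.09·ln0.09 = 0.2167
  cell (1,β): −0.59·ln0.59 = 0.3113
  cell (1,γ): −0.03·ln0.03 = 0.1052
  cell (2,α): −0.12·ln0.12 = 0.2544
  cell (2,β): −0.16·ln0.16 = 0.2932
  cell (2,γ): −0.01·ln0.01 = 0.0461
Sum = 1.227 nats.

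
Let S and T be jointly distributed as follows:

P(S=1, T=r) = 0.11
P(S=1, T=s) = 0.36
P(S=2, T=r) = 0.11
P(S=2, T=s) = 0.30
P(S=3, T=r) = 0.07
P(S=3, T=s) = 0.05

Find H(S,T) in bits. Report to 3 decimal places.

2.237 bits

H(S,T) = −Σ p(x,y)·log₂ p(x,y) over all 6 cells.
  cell (1,r): −0.11·log₂0.11 = 0.3503
  cell (1,s): −0.36·log₂0.36 = 0.5306
  cell (2,r): −0.11·log₂0.11 = 0.3503
  cell (2,s): −0.30·log₂0.30 = 0.5211
  cell (3,r): −0.07·log₂0.07 = 0.2686
  cell (3,s): −0.05·log₂0.05 = 0.2161
Sum = 2.237 bits.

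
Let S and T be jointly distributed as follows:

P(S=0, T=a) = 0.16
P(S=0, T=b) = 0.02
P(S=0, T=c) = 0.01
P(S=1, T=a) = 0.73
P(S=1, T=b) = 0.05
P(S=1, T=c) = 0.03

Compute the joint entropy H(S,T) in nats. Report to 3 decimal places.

0.902 nats

H(S,T) = −Σ p(x,y)·ln p(x,y) over all 6 cells.
  cell (0,a): −0.16·ln0.16 = 0.2932
  cell (0,b): −0.02·ln0.02 = 0.0782
  cell (0,c): −0.01·ln0.01 = 0.0461
  cell (1,a): −0.73·ln0.73 = 0.2297
  cell (1,b): −0.05·ln0.05 = 0.1498
  cell (1,c): −0.03·ln0.03 = 0.1052
Sum = 0.902 nats.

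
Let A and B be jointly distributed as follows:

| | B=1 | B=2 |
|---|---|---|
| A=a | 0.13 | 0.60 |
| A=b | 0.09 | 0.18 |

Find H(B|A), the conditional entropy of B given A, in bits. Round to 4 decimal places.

0.7413 bits

Chain rule: H(B|A) = H(A,B) − H(A).
Marginals: p(A) = (0.7300, 0.2700), p(B) = (0.2200, 0.7800).
H(A,B) = 1.5828 bits; H(A) = 0.8415 bits.
H(B|A) = 1.5828 − 0.8415 = 0.7413 bits.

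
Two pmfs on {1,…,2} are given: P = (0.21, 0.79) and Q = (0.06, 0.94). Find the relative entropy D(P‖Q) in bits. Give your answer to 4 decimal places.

0.1814 bits

D(P‖Q) = Σ p·log₂(p/q).
  0.21·log₂(0.21/0.06) = 0.37954
  0.79·log₂(0.79/0.94) = -0.19814
D(P‖Q) = 0.1814 bits.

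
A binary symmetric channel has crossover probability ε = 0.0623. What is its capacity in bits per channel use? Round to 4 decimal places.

0.6635 bits

Binary symmetric channel: C = 1 − h₂(ε) where h₂ is the binary entropy function.
h₂(0.0623) = −0.0623·log₂0.0623 − 0.9377·log₂0.9377 = 0.3365.
C = 1 − 0.3365 = 0.6635 bits per channel use.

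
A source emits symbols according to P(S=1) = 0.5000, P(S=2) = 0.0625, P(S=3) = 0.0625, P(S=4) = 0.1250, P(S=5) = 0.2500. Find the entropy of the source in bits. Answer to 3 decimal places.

H(S) = −Σ p·log₂ p.
  −(0.5000)·log₂(0.5000) = 0.5000
  −(0.0625)·log₂(0.0625) = 0.2500
  −(0.0625)·log₂(0.0625) = 0.2500
  −(0.1250)·log₂(0.1250) = 0.3750
  −(0.2500)·log₂(0.2500) = 0.5000
Sum: 0.5000 + 0.2500 + 0.2500 + 0.3750 + 0.5000 = 1.875 bits.

1.875 bits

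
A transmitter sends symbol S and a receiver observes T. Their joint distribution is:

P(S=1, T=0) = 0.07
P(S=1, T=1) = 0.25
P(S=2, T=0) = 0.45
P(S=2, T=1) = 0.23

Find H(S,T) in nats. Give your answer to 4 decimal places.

1.2301 nats

H(S,T) = −Σ p(x,y)·ln p(x,y) over all 4 cells.
  cell (1,0): −0.07·ln0.07 = 0.18615
  cell (1,1): −0.25·ln0.25 = 0.34657
  cell (2,0): −0.45·ln0.45 = 0.35933
  cell (2,1): −0.23·ln0.23 = 0.33803
Sum = 1.2301 nats.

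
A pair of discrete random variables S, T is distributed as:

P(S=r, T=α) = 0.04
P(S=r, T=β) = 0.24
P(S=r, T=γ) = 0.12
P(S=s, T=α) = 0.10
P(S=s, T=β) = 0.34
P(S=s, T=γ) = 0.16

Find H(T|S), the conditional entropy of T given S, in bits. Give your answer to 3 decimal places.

1.360 bits

Chain rule: H(T|S) = H(S,T) − H(S).
Marginals: p(S) = (0.4000, 0.6000), p(T) = (0.1400, 0.5800, 0.2800).
H(S,T) = 2.3313 bits; H(S) = 0.9710 bits.
H(T|S) = 2.3313 − 0.9710 = 1.360 bits.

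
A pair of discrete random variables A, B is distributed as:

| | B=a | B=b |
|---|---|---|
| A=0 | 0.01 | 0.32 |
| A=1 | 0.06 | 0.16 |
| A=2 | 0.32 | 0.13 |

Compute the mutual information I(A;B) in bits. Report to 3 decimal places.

0.324 bits

Marginals: p(A) = (0.3300, 0.2200, 0.4500), p(B) = (0.3900, 0.6100).
I(A;B) = H(A) + H(B) − H(A,B).
H(A) = 1.5268, H(B) = 0.9648, H(A,B) = 2.1677.
I(A;B) = 1.5268 + 0.9648 − 2.1677 = 0.324 bits.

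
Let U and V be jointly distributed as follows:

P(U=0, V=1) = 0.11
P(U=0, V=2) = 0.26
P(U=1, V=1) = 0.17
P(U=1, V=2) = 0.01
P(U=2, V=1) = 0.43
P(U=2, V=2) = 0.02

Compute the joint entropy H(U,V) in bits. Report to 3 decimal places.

H(U,V) = −Σ p(x,y)·log₂ p(x,y) over all 6 cells.
  cell (0,1): −0.11·log₂0.11 = 0.3503
  cell (0,2): −0.26·log₂0.26 = 0.5053
  cell (1,1): −0.17·log₂0.17 = 0.4346
  cell (1,2): −0.01·log₂0.01 = 0.0664
  cell (2,1): −0.43·log₂0.43 = 0.5236
  cell (2,2): −0.02·log₂0.02 = 0.1129
Sum = 1.993 bits.

1.993 bits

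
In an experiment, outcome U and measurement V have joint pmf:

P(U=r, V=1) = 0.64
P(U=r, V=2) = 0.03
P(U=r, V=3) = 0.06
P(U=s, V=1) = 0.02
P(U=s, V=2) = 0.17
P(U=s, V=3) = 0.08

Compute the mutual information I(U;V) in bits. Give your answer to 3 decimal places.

Marginals: p(U) = (0.7300, 0.2700), p(V) = (0.6600, 0.2000, 0.1400).
I(U;V) = H(U) + H(V) − H(U,V).
H(U) = 0.8415, H(V) = 1.2571, H(U,V) = 1.6463.
I(U;V) = 0.8415 + 1.2571 − 1.6463 = 0.452 bits.

0.452 bits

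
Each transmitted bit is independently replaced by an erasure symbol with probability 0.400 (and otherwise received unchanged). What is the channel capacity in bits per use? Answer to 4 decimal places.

0.6000 bits

Binary erasure channel: capacity C = 1 − ε.
C = 1 − 0.400 = 0.6000 bits per channel use.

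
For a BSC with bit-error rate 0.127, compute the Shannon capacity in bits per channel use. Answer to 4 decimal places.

0.4508 bits

Binary symmetric channel: C = 1 − h₂(ε) where h₂ is the binary entropy function.
h₂(0.127) = −0.127·log₂0.127 − 0.873·log₂0.873 = 0.5492.
C = 1 − 0.5492 = 0.4508 bits per channel use.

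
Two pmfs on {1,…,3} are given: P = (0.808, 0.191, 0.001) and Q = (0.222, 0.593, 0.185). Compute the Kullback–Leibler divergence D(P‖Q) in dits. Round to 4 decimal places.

D(P‖Q) = Σ p·log₁₀(p/q).
  0.808·log₁₀(0.808/0.222) = 0.45334
  0.191·log₁₀(0.191/0.593) = -0.09398
  0.001·log₁₀(0.001/0.185) = -0.00227
D(P‖Q) = 0.3571 dits.

0.3571 dits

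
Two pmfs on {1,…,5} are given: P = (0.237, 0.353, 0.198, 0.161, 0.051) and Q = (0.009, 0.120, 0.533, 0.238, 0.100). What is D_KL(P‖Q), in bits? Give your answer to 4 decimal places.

1.2447 bits

D(P‖Q) = Σ p·log₂(p/q).
  0.237·log₂(0.237/0.009) = 1.11836
  0.353·log₂(0.353/0.120) = 0.54949
  0.198·log₂(0.198/0.533) = -0.28287
  0.161·log₂(0.161/0.238) = -0.09079
  0.051·log₂(0.051/0.100) = -0.04954
D(P‖Q) = 1.2447 bits.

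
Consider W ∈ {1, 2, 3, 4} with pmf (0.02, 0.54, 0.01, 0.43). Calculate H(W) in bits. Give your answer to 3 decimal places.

1.183 bits

H(W) = −Σ p·log₂ p.
  −(0.02)·log₂(0.02) = 0.1129
  −(0.54)·log₂(0.54) = 0.4800
  −(0.01)·log₂(0.01) = 0.0664
  −(0.43)·log₂(0.43) = 0.5236
Sum: 0.1129 + 0.4800 + 0.0664 + 0.5236 = 1.183 bits.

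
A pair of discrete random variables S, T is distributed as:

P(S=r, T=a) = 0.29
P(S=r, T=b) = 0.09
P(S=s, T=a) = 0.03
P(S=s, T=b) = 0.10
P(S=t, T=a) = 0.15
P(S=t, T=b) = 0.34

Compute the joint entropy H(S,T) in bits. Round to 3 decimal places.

H(S,T) = −Σ p(x,y)·log₂ p(x,y) over all 6 cells.
  cell (r,a): −0.29·log₂0.29 = 0.5179
  cell (r,b): −0.09·log₂0.09 = 0.3127
  cell (s,a): −0.03·log₂0.03 = 0.1518
  cell (s,b): −0.10·log₂0.10 = 0.3322
  cell (t,a): −0.15·log₂0.15 = 0.4105
  cell (t,b): −0.34·log₂0.34 = 0.5292
Sum = 2.254 bits.

2.254 bits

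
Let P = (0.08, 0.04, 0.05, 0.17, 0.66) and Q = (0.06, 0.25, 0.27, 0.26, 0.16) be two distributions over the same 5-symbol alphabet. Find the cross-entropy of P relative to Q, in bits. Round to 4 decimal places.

H(P,Q) = −Σ p·log₂ q.
  −0.08·log₂(0.06) = 0.32471
  −0.04·log₂(0.25) = 0.08000
  −0.05·log₂(0.27) = 0.09445
  −0.17·log₂(0.26) = 0.33038
  −0.66·log₂(0.16) = 1.74495
H(P,Q) = 2.5745 bits.

2.5745 bits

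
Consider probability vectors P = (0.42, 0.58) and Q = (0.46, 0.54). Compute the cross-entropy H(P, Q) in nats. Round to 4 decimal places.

H(P,Q) = −Σ p·ln q.
  −0.42·ln(0.46) = 0.32614
  −0.58·ln(0.54) = 0.35739
H(P,Q) = 0.6835 nats.

0.6835 nats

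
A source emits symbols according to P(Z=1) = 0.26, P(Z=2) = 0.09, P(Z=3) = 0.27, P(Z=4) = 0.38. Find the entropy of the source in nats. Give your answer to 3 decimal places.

1.288 nats

H(Z) = −Σ p·ln p.
  −(0.26)·ln(0.26) = 0.3502
  −(0.09)·ln(0.09) = 0.2167
  −(0.27)·ln(0.27) = 0.3535
  −(0.38)·ln(0.38) = 0.3677
Sum: 0.3502 + 0.2167 + 0.3535 + 0.3677 = 1.288 nats.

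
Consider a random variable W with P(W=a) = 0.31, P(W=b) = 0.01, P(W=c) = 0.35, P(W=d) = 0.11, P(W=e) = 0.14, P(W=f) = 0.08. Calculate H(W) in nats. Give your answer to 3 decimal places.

1.497 nats

H(W) = −Σ p·ln p.
  −(0.31)·ln(0.31) = 0.3631
  −(0.01)·ln(0.01) = 0.0461
  −(0.35)·ln(0.35) = 0.3674
  −(0.11)·ln(0.11) = 0.2428
  −(0.14)·ln(0.14) = 0.2753
  −(0.08)·ln(0.08) = 0.2021
Sum: 0.3631 + 0.0461 + 0.3674 + 0.2428 + 0.2753 + 0.2021 = 1.497 nats.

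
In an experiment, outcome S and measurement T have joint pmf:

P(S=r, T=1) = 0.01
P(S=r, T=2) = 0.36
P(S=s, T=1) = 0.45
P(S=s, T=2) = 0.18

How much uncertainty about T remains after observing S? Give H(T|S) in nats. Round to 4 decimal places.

Marginals: p(S) = (0.3700, 0.6300), p(T) = (0.4600, 0.5400).
H(T|S) = Σ p(S) · H(T|S=·).
  S=r: p=0.3700, H(T|S=r) = 0.1243
  S=s: p=0.6300, H(T|S=s) = 0.5983
Weighted sum = 0.4229 nats.

0.4229 nats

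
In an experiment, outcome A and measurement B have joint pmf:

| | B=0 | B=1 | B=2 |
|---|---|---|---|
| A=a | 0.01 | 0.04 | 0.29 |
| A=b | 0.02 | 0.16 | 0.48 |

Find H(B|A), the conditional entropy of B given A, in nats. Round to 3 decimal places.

Chain rule: H(B|A) = H(A,B) − H(A).
Marginals: p(A) = (0.3400, 0.6600), p(B) = (0.0300, 0.2000, 0.7700).
H(A,B) = 1.2575 nats; H(A) = 0.6410 nats.
H(B|A) = 1.2575 − 0.6410 = 0.617 nats.

0.617 nats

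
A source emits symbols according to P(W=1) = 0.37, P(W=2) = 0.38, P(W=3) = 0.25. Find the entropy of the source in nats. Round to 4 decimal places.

H(W) = −Σ p·ln p.
  −(0.37)·ln(0.37) = 0.36787
  −(0.38)·ln(0.38) = 0.36768
  −(0.25)·ln(0.25) = 0.34657
Sum: 0.36787 + 0.36768 + 0.34657 = 1.0821 nats.

1.0821 nats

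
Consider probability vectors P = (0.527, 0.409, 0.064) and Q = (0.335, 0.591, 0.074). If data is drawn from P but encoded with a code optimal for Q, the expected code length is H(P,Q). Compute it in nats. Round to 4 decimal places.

H(P,Q) = −Σ p·ln q.
  −0.527·ln(0.335) = 0.57634
  −0.409·ln(0.591) = 0.21511
  −0.064·ln(0.074) = 0.16664
H(P,Q) = 0.9581 nats.

0.9581 nats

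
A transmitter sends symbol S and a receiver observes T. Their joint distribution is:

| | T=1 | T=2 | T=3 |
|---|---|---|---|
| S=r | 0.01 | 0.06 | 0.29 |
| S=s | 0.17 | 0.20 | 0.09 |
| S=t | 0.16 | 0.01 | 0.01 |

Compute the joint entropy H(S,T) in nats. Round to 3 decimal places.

1.799 nats

H(S,T) = −Σ p(x,y)·ln p(x,y) over all 9 cells.
  cell (r,1): −0.01·ln0.01 = 0.0461
  cell (r,2): −0.06·ln0.06 = 0.1688
  cell (r,3): −0.29·ln0.29 = 0.3590
  cell (s,1): −0.17·ln0.17 = 0.3012
  cell (s,2): −0.20·ln0.20 = 0.3219
  cell (s,3): −0.09·ln0.09 = 0.2167
  cell (t,1): −0.16·ln0.16 = 0.2932
  cell (t,2): −0.01·ln0.01 = 0.0461
  cell (t,3): −0.01·ln0.01 = 0.0461
Sum = 1.799 nats.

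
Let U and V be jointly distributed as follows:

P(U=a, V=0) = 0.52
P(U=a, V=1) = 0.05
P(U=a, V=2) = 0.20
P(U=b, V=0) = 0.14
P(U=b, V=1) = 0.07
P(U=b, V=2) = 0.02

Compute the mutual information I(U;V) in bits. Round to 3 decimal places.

0.072 bits

Marginals: p(U) = (0.7700, 0.2300), p(V) = (0.6600, 0.1200, 0.2200).
I(U;V) = H(U) + H(V) − H(U,V).
H(U) = 0.7780, H(V) = 1.2433, H(U,V) = 1.9496.
I(U;V) = 0.7780 + 1.2433 − 1.9496 = 0.072 bits.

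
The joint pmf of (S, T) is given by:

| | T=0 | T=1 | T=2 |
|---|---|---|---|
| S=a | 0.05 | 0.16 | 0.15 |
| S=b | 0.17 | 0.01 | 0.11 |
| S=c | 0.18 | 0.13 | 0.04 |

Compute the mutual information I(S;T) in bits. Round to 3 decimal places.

0.235 bits

Marginals: p(S) = (0.3600, 0.2900, 0.3500), p(T) = (0.4000, 0.3000, 0.3000).
I(S;T) = Σ p(x,y)·log₂[p(x,y)/(p(x)p(y))].
  (a,0): 0.05·log₂(0.3472) = -0.0763
  (a,1): 0.16·log₂(1.4815) = 0.0907
  (a,2): 0.15·log₂(1.3889) = 0.0711
  (b,0): 0.17·log₂(1.4655) = 0.0937
  (b,1): 0.01·log₂(0.1149) = -0.0312
  (b,2): 0.11·log₂(1.2644) = 0.0372
  (c,0): 0.18·log₂(1.2857) = 0.0653
  (c,1): 0.13·log₂(1.2381) = 0.0401
  (c,2): 0.04·log₂(0.3810) = -0.0557
Sum = 0.235 bits.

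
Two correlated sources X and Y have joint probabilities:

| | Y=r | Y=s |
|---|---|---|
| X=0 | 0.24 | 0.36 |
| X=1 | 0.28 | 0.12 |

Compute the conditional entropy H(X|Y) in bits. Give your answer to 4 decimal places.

0.9072 bits

Chain rule: H(X|Y) = H(X,Y) − H(Y).
Marginals: p(X) = (0.6000, 0.4000), p(Y) = (0.5200, 0.4800).
H(X,Y) = 1.9060 bits; H(Y) = 0.9988 bits.
H(X|Y) = 1.9060 − 0.9988 = 0.9072 bits.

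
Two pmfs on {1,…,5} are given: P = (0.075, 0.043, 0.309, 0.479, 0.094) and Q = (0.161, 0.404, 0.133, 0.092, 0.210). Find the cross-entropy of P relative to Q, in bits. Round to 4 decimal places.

3.0137 bits

H(P,Q) = −Σ p·log₂ q.
  −0.075·log₂(0.161) = 0.19762
  −0.043·log₂(0.404) = 0.05623
  −0.309·log₂(0.133) = 0.89935
  −0.479·log₂(0.092) = 1.64882
  −0.094·log₂(0.210) = 0.21164
H(P,Q) = 3.0137 bits.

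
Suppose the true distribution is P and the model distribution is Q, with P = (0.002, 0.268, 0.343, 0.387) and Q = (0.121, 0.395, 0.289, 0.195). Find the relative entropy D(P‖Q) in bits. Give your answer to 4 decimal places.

0.3056 bits

D(P‖Q) = Σ p·log₂(p/q).
  0.002·log₂(0.002/0.121) = -0.01184
  0.268·log₂(0.268/0.395) = -0.14998
  0.343·log₂(0.343/0.289) = 0.08477
  0.387·log₂(0.387/0.195) = 0.38269
D(P‖Q) = 0.3056 bits.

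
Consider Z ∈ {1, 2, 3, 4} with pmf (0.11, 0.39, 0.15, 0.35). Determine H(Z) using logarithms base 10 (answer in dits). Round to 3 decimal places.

0.548 dits

H(Z) = −Σ p·log₁₀ p.
  −(0.11)·log₁₀(0.11) = 0.1054
  −(0.39)·log₁₀(0.39) = 0.1595
  −(0.15)·log₁₀(0.15) = 0.1236
  −(0.35)·log₁₀(0.35) = 0.1596
Sum: 0.1054 + 0.1595 + 0.1236 + 0.1596 = 0.548 dits.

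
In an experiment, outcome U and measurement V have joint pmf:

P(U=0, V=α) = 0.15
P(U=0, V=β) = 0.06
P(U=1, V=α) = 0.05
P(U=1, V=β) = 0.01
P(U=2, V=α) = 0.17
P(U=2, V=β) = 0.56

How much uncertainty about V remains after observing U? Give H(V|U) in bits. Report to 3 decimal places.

Marginals: p(U) = (0.2100, 0.0600, 0.7300), p(V) = (0.3700, 0.6300).
H(V|U) = Σ p(U) · H(V|U=·).
  U=0: p=0.2100, H(V|U=0) = 0.8631
  U=1: p=0.0600, H(V|U=1) = 0.6500
  U=2: p=0.7300, H(V|U=2) = 0.7830
Weighted sum = 0.792 bits.

0.792 bits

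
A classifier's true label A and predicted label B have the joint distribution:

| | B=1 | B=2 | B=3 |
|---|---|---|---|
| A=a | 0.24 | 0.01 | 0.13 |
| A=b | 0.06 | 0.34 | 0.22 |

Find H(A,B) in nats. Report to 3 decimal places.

1.522 nats

H(A,B) = −Σ p(x,y)·ln p(x,y) over all 6 cells.
  cell (a,1): −0.24·ln0.24 = 0.3425
  cell (a,2): −0.01·ln0.01 = 0.0461
  cell (a,3): −0.13·ln0.13 = 0.2652
  cell (b,1): −0.06·ln0.06 = 0.1688
  cell (b,2): −0.34·ln0.34 = 0.3668
  cell (b,3): −0.22·ln0.22 = 0.3331
Sum = 1.522 nats.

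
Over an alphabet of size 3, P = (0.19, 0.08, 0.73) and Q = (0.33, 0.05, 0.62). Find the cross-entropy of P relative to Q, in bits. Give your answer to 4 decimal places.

1.1531 bits

H(P,Q) = −Σ p·log₂ q.
  −0.19·log₂(0.33) = 0.30390
  −0.08·log₂(0.05) = 0.34575
  −0.73·log₂(0.62) = 0.50345
H(P,Q) = 1.1531 bits.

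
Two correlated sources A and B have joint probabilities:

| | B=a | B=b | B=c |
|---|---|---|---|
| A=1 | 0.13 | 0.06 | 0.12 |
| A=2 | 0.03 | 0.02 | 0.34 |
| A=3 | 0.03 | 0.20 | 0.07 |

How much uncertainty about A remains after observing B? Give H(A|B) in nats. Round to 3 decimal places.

Chain rule: H(A|B) = H(A,B) − H(B).
Marginals: p(A) = (0.3100, 0.3900, 0.3000), p(B) = (0.1900, 0.2800, 0.5300).
H(A,B) = 1.8519 nats; H(B) = 1.0085 nats.
H(A|B) = 1.8519 − 1.0085 = 0.843 nats.

0.843 nats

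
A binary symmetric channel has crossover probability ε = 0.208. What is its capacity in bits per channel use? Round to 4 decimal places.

Binary symmetric channel: C = 1 − h₂(ε) where h₂ is the binary entropy function.
h₂(0.208) = −0.208·log₂0.208 − 0.792·log₂0.792 = 0.7376.
C = 1 − 0.7376 = 0.2624 bits per channel use.

0.2624 bits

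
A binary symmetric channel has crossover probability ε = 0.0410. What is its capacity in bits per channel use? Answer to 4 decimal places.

0.7531 bits

Binary symmetric channel: C = 1 − h₂(ε) where h₂ is the binary entropy function.
h₂(0.0410) = −0.0410·log₂0.0410 − 0.9590·log₂0.9590 = 0.2469.
C = 1 − 0.2469 = 0.7531 bits per channel use.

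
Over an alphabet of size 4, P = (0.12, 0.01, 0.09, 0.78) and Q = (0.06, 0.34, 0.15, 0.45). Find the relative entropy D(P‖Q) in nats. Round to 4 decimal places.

D(P‖Q) = Σ p·ln(p/q).
  0.12·ln(0.12/0.06) = 0.08318
  0.01·ln(0.01/0.34) = -0.03526
  0.09·ln(0.09/0.15) = -0.04597
  0.78·ln(0.78/0.45) = 0.42904
D(P‖Q) = 0.4310 nats.

0.4310 nats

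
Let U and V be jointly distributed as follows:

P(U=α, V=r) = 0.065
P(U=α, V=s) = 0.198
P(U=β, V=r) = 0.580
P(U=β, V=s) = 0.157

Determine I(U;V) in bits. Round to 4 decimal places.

0.1756 bits

Marginals: p(U) = (0.2630, 0.7370), p(V) = (0.6450, 0.3550).
I(U;V) = Σ p(x,y)·log₂[p(x,y)/(p(x)p(y))].
  (α,r): 0.065·log₂(0.3832) = -0.08995
  (α,s): 0.198·log₂(2.1207) = 0.21474
  (β,r): 0.580·log₂(1.2201) = 0.16647
  (β,s): 0.157·log₂(0.6001) = -0.11568
Sum = 0.1756 bits.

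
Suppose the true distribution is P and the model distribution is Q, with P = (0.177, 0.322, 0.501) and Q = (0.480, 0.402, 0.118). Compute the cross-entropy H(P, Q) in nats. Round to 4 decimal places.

H(P,Q) = −Σ p·ln q.
  −0.177·ln(0.480) = 0.12991
  −0.322·ln(0.402) = 0.29344
  −0.501·ln(0.118) = 1.07067
H(P,Q) = 1.4940 nats.

1.4940 nats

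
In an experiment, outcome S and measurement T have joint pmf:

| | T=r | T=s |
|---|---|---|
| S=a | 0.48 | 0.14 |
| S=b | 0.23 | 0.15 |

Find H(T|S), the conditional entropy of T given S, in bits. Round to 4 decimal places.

0.8455 bits

Marginals: p(S) = (0.6200, 0.3800), p(T) = (0.7100, 0.2900).
H(T|S) = Σ p(S) · H(T|S=·).
  S=a: p=0.6200, H(T|S=a) = 0.7706
  S=b: p=0.3800, H(T|S=b) = 0.9678
Weighted sum = 0.8455 bits.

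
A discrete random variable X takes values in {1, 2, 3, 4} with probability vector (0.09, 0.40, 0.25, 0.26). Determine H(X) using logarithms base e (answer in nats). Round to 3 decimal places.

H(X) = −Σ p·ln p.
  −(0.09)·ln(0.09) = 0.2167
  −(0.40)·ln(0.40) = 0.3665
  −(0.25)·ln(0.25) = 0.3466
  −(0.26)·ln(0.26) = 0.3502
Sum: 0.2167 + 0.3665 + 0.3466 + 0.3502 = 1.280 nats.

1.280 nats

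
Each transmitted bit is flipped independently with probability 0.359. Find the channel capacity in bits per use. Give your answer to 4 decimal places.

Binary symmetric channel: C = 1 − h₂(ε) where h₂ is the binary entropy function.
h₂(0.359) = −0.359·log₂0.359 − 0.641·log₂0.641 = 0.9418.
C = 1 − 0.9418 = 0.0582 bits per channel use.

0.0582 bits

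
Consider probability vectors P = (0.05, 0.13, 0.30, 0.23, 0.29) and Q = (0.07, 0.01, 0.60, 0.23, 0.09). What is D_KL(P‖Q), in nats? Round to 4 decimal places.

D(P‖Q) = Σ p·ln(p/q).
  0.05·ln(0.05/0.07) = -0.01682
  0.13·ln(0.13/0.01) = 0.33344
  0.30·ln(0.30/0.60) = -0.20794
  0.23·ln(0.23/0.23) = 0.00000
  0.29·ln(0.29/0.09) = 0.33932
D(P‖Q) = 0.4480 nats.

0.4480 nats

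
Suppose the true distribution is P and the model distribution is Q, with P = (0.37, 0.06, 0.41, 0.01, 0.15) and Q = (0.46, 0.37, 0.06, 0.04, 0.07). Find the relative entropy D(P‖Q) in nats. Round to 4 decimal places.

0.6987 nats

D(P‖Q) = Σ p·ln(p/q).
  0.37·ln(0.37/0.46) = -0.08056
  0.06·ln(0.06/0.37) = -0.10915
  0.41·ln(0.41/0.06) = 0.78794
  0.01·ln(0.01/0.04) = -0.01386
  0.15·ln(0.15/0.07) = 0.11432
D(P‖Q) = 0.6987 nats.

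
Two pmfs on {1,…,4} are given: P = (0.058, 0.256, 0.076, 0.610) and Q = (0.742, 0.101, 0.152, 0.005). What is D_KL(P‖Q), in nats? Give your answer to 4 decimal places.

D(P‖Q) = Σ p·ln(p/q).
  0.058·ln(0.058/0.742) = -0.14784
  0.256·ln(0.256/0.101) = 0.23809
  0.076·ln(0.076/0.152) = -0.05268
  0.610·ln(0.610/0.005) = 2.93045
D(P‖Q) = 2.9680 nats.

2.9680 nats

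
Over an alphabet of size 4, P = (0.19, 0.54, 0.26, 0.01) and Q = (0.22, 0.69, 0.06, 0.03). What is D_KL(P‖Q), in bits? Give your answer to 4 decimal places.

D(P‖Q) = Σ p·log₂(p/q).
  0.19·log₂(0.19/0.22) = -0.04019
  0.54·log₂(0.54/0.69) = -0.19096
  0.26·log₂(0.26/0.06) = 0.55002
  0.01·log₂(0.01/0.03) = -0.01585
D(P‖Q) = 0.3030 bits.

0.3030 bits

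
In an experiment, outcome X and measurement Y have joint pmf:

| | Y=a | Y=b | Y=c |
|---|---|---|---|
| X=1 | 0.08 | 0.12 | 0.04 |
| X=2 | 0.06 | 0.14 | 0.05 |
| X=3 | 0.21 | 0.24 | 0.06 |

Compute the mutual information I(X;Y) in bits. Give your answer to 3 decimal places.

0.019 bits

Marginals: p(X) = (0.2400, 0.2500, 0.5100), p(Y) = (0.3500, 0.5000, 0.1500).
I(X;Y) = Σ p(x,y)·log₂[p(x,y)/(p(x)p(y))].
  (1,a): 0.08·log₂(0.9524) = -0.0056
  (1,b): 0.12·log₂(1.0000) = 0.0000
  (1,c): 0.04·log₂(1.1111) = 0.0061
  (2,a): 0.06·log₂(0.6857) = -0.0327
  (2,b): 0.14·log₂(1.1200) = 0.0229
  (2,c): 0.05·log₂(1.3333) = 0.0208
  (3,a): 0.21·log₂(1.1765) = 0.0492
  (3,b): 0.24·log₂(0.9412) = -0.0210
  (3,c): 0.06·log₂(0.7843) = -0.0210
Sum = 0.019 bits.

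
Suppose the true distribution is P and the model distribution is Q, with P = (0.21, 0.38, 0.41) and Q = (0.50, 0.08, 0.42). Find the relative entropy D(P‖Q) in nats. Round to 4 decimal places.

D(P‖Q) = Σ p·ln(p/q).
  0.21·ln(0.21/0.50) = -0.18218
  0.38·ln(0.38/0.08) = 0.59209
  0.41·ln(0.41/0.42) = -0.00988
D(P‖Q) = 0.4000 nats.

0.4000 nats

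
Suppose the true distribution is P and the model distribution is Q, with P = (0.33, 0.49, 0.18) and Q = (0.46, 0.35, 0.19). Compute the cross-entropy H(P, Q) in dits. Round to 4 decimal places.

H(P,Q) = −Σ p·log₁₀ q.
  −0.33·log₁₀(0.46) = 0.11129
  −0.49·log₁₀(0.35) = 0.22341
  −0.18·log₁₀(0.19) = 0.12982
H(P,Q) = 0.4645 dits.

0.4645 dits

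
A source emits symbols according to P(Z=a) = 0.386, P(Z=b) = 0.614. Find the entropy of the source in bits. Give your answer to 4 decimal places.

0.9622 bits

H(Z) = −Σ p·log₂ p.
  −(0.386)·log₂(0.386) = 0.53010
  −(0.614)·log₂(0.614) = 0.43207
Sum: 0.53010 + 0.43207 = 0.9622 bits.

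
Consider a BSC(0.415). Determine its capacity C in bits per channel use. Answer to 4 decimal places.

0.0209 bits

Binary symmetric channel: C = 1 − h₂(ε) where h₂ is the binary entropy function.
h₂(0.415) = −0.415·log₂0.415 − 0.585·log₂0.585 = 0.9791.
C = 1 − 0.9791 = 0.0209 bits per channel use.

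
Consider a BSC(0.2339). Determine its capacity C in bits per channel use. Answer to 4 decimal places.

0.2153 bits

Binary symmetric channel: C = 1 − h₂(ε) where h₂ is the binary entropy function.
h₂(0.2339) = −0.2339·log₂0.2339 − 0.7661·log₂0.7661 = 0.7847.
C = 1 − 0.7847 = 0.2153 bits per channel use.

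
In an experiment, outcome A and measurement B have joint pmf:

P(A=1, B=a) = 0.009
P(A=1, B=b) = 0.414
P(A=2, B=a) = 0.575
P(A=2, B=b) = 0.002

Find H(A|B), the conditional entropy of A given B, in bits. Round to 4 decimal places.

Marginals: p(A) = (0.4230, 0.5770), p(B) = (0.5840, 0.4160).
H(A|B) = Σ p(B) · H(A|B=·).
  B=a: p=0.5840, H(A|B=a) = 0.1148
  B=b: p=0.4160, H(A|B=b) = 0.0439
Weighted sum = 0.0853 bits.

0.0853 bits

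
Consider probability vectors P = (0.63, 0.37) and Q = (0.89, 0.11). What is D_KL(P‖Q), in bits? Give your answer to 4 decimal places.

D(P‖Q) = Σ p·log₂(p/q).
  0.63·log₂(0.63/0.89) = -0.31403
  0.37·log₂(0.37/0.11) = 0.64751
D(P‖Q) = 0.3335 bits.

0.3335 bits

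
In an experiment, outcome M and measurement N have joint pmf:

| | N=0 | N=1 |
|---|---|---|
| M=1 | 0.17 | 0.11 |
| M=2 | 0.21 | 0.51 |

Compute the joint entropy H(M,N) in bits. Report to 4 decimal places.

H(M,N) = −Σ p(x,y)·log₂ p(x,y) over all 4 cells.
  cell (1,0): −0.17·log₂0.17 = 0.43459
  cell (1,1): −0.11·log₂0.11 = 0.35029
  cell (2,0): −0.21·log₂0.21 = 0.47282
  cell (2,1): −0.51·log₂0.51 = 0.49543
Sum = 1.7531 bits.

1.7531 bits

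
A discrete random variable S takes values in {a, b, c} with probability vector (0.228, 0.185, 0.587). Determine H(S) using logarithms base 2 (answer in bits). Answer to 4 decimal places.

1.3878 bits

H(S) = −Σ p·log₂ p.
  −(0.228)·log₂(0.228) = 0.48630
  −(0.185)·log₂(0.185) = 0.45036
  −(0.587)·log₂(0.587) = 0.45115
Sum: 0.48630 + 0.45036 + 0.45115 = 1.3878 bits.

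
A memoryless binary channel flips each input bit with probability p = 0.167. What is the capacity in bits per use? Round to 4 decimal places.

Binary symmetric channel: C = 1 − h₂(ε) where h₂ is the binary entropy function.
h₂(0.167) = −0.167·log₂0.167 − 0.833·log₂0.833 = 0.6508.
C = 1 − 0.6508 = 0.3492 bits per channel use.

0.3492 bits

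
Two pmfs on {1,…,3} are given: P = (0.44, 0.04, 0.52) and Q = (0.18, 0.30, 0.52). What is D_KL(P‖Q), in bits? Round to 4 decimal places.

0.4511 bits

D(P‖Q) = Σ p·log₂(p/q).
  0.44·log₂(0.44/0.18) = 0.56738
  0.04·log₂(0.04/0.30) = -0.11628
  0.52·log₂(0.52/0.52) = 0.00000
D(P‖Q) = 0.4511 bits.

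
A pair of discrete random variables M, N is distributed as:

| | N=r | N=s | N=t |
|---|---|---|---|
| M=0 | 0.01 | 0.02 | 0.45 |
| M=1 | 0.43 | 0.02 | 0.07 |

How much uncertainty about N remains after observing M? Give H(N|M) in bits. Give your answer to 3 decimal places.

0.604 bits

Marginals: p(M) = (0.4800, 0.5200), p(N) = (0.4400, 0.0400, 0.5200).
H(N|M) = Σ p(M) · H(N|M=·).
  M=0: p=0.4800, H(N|M=0) = 0.3947
  M=1: p=0.5200, H(N|M=1) = 0.7970
Weighted sum = 0.604 bits.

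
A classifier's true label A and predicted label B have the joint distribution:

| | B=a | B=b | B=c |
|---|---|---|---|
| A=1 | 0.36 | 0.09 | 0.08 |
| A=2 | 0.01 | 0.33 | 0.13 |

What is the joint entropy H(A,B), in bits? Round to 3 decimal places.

H(A,B) = −Σ p(x,y)·log₂ p(x,y) over all 6 cells.
  cell (1,a): −0.36·log₂0.36 = 0.5306
  cell (1,b): −0.09·log₂0.09 = 0.3127
  cell (1,c): −0.08·log₂0.08 = 0.2915
  cell (2,a): −0.01·log₂0.01 = 0.0664
  cell (2,b): −0.33·log₂0.33 = 0.5278
  cell (2,c): −0.13·log₂0.13 = 0.3826
Sum = 2.112 bits.

2.112 bits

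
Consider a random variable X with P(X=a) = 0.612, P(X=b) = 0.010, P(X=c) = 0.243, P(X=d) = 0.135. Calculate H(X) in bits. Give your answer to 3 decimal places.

1.386 bits

H(X) = −Σ p·log₂ p.
  −(0.612)·log₂(0.612) = 0.4335
  −(0.010)·log₂(0.010) = 0.0664
  −(0.243)·log₂(0.243) = 0.4960
  −(0.135)·log₂(0.135) = 0.3900
Sum: 0.4335 + 0.0664 + 0.4960 + 0.3900 = 1.386 bits.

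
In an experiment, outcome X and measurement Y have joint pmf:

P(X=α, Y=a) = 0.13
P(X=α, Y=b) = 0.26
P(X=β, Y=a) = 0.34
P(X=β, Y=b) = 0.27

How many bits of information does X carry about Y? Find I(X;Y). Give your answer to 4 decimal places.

0.0351 bits

Marginals: p(X) = (0.3900, 0.6100), p(Y) = (0.4700, 0.5300).
I(X;Y) = Σ p(x,y)·log₂[p(x,y)/(p(x)p(y))].
  (α,a): 0.13·log₂(0.7092) = -0.06444
  (α,b): 0.26·log₂(1.2579) = 0.08605
  (β,a): 0.34·log₂(1.1859) = 0.08364
  (β,b): 0.27·log₂(0.8351) = -0.07018
Sum = 0.0351 bits.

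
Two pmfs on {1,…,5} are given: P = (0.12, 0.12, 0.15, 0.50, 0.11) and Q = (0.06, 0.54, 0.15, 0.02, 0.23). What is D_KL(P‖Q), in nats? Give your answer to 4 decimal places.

1.4310 nats

D(P‖Q) = Σ p·ln(p/q).
  0.12·ln(0.12/0.06) = 0.08318
  0.12·ln(0.12/0.54) = -0.18049
  0.15·ln(0.15/0.15) = 0.00000
  0.50·ln(0.50/0.02) = 1.60944
  0.11·ln(0.11/0.23) = -0.08114
D(P‖Q) = 1.4310 nats.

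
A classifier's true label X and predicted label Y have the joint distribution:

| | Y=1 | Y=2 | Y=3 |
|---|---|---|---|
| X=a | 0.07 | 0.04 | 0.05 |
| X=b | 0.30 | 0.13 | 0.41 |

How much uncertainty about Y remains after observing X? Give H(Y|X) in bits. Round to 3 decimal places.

Chain rule: H(Y|X) = H(X,Y) − H(X).
Marginals: p(X) = (0.1600, 0.8400), p(Y) = (0.3700, 0.1700, 0.4600).
H(X,Y) = 2.1015 bits; H(X) = 0.6343 bits.
H(Y|X) = 2.1015 − 0.6343 = 1.467 bits.

1.467 bits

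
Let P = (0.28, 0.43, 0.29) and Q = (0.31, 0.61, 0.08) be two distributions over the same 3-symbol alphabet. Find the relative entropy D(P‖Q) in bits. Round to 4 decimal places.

0.2808 bits

D(P‖Q) = Σ p·log₂(p/q).
  0.28·log₂(0.28/0.31) = -0.04112
  0.43·log₂(0.43/0.61) = -0.21692
  0.29·log₂(0.29/0.08) = 0.53881
D(P‖Q) = 0.2808 bits.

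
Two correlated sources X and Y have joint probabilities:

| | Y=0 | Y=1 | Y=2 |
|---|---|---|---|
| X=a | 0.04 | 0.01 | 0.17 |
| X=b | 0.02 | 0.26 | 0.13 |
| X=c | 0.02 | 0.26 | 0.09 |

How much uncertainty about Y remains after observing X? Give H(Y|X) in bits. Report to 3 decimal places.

1.080 bits

Marginals: p(X) = (0.2200, 0.4100, 0.3700), p(Y) = (0.0800, 0.5300, 0.3900).
H(Y|X) = Σ p(X) · H(Y|X=·).
  X=a: p=0.2200, H(Y|X=a) = 0.9373
  X=b: p=0.4100, H(Y|X=b) = 1.1547
  X=c: p=0.3700, H(Y|X=c) = 1.0813
Weighted sum = 1.080 bits.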